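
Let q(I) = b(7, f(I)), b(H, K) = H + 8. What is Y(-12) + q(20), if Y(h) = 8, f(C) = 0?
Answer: 23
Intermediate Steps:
b(H, K) = 8 + H
q(I) = 15 (q(I) = 8 + 7 = 15)
Y(-12) + q(20) = 8 + 15 = 23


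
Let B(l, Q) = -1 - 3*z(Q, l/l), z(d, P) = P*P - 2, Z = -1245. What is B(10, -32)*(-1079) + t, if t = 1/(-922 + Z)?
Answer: -4676387/2167 ≈ -2158.0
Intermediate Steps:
t = -1/2167 (t = 1/(-922 - 1245) = 1/(-2167) = -1/2167 ≈ -0.00046147)
z(d, P) = -2 + P² (z(d, P) = P² - 2 = -2 + P²)
B(l, Q) = 2 (B(l, Q) = -1 - 3*(-2 + (l/l)²) = -1 - 3*(-2 + 1²) = -1 - 3*(-2 + 1) = -1 - 3*(-1) = -1 + 3 = 2)
B(10, -32)*(-1079) + t = 2*(-1079) - 1/2167 = -2158 - 1/2167 = -4676387/2167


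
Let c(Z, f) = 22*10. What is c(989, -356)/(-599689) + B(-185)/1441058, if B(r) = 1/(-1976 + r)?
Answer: -685108394049/1867507309508882 ≈ -0.00036686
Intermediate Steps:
c(Z, f) = 220
c(989, -356)/(-599689) + B(-185)/1441058 = 220/(-599689) + 1/(-1976 - 185*1441058) = 220*(-1/599689) + (1/1441058)/(-2161) = -220/599689 - 1/2161*1/1441058 = -220/599689 - 1/3114126338 = -685108394049/1867507309508882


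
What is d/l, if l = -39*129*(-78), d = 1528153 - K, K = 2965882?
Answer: -479243/130806 ≈ -3.6638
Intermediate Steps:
d = -1437729 (d = 1528153 - 1*2965882 = 1528153 - 2965882 = -1437729)
l = 392418 (l = -5031*(-78) = 392418)
d/l = -1437729/392418 = -1437729*1/392418 = -479243/130806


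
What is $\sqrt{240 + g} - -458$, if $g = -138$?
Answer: $458 + \sqrt{102} \approx 468.1$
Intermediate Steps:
$\sqrt{240 + g} - -458 = \sqrt{240 - 138} - -458 = \sqrt{102} + 458 = 458 + \sqrt{102}$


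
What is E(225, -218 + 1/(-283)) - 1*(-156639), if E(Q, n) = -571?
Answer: 156068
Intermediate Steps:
E(225, -218 + 1/(-283)) - 1*(-156639) = -571 - 1*(-156639) = -571 + 156639 = 156068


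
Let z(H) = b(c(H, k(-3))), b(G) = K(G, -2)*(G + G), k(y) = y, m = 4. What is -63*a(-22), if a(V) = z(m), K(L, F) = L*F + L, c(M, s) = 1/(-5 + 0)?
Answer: 126/25 ≈ 5.0400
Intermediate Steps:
c(M, s) = -⅕ (c(M, s) = 1/(-5) = -⅕)
K(L, F) = L + F*L (K(L, F) = F*L + L = L + F*L)
b(G) = -2*G² (b(G) = (G*(1 - 2))*(G + G) = (G*(-1))*(2*G) = (-G)*(2*G) = -2*G²)
z(H) = -2/25 (z(H) = -2*(-⅕)² = -2*1/25 = -2/25)
a(V) = -2/25
-63*a(-22) = -63*(-2/25) = 126/25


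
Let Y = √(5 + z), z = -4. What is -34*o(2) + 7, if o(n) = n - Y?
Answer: -27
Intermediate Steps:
Y = 1 (Y = √(5 - 4) = √1 = 1)
o(n) = -1 + n (o(n) = n - 1*1 = n - 1 = -1 + n)
-34*o(2) + 7 = -34*(-1 + 2) + 7 = -34*1 + 7 = -34 + 7 = -27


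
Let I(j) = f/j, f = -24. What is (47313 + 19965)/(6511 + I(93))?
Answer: 2085618/201833 ≈ 10.333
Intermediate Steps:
I(j) = -24/j
(47313 + 19965)/(6511 + I(93)) = (47313 + 19965)/(6511 - 24/93) = 67278/(6511 - 24*1/93) = 67278/(6511 - 8/31) = 67278/(201833/31) = 67278*(31/201833) = 2085618/201833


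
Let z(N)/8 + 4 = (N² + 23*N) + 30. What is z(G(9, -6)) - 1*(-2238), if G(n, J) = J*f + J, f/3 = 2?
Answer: 8830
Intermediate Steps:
f = 6 (f = 3*2 = 6)
G(n, J) = 7*J (G(n, J) = J*6 + J = 6*J + J = 7*J)
z(N) = 208 + 8*N² + 184*N (z(N) = -32 + 8*((N² + 23*N) + 30) = -32 + 8*(30 + N² + 23*N) = -32 + (240 + 8*N² + 184*N) = 208 + 8*N² + 184*N)
z(G(9, -6)) - 1*(-2238) = (208 + 8*(7*(-6))² + 184*(7*(-6))) - 1*(-2238) = (208 + 8*(-42)² + 184*(-42)) + 2238 = (208 + 8*1764 - 7728) + 2238 = (208 + 14112 - 7728) + 2238 = 6592 + 2238 = 8830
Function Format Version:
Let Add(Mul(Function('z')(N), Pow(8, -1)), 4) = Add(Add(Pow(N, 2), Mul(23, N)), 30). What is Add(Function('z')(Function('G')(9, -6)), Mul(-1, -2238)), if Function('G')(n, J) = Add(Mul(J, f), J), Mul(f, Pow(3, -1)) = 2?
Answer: 8830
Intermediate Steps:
f = 6 (f = Mul(3, 2) = 6)
Function('G')(n, J) = Mul(7, J) (Function('G')(n, J) = Add(Mul(J, 6), J) = Add(Mul(6, J), J) = Mul(7, J))
Function('z')(N) = Add(208, Mul(8, Pow(N, 2)), Mul(184, N)) (Function('z')(N) = Add(-32, Mul(8, Add(Add(Pow(N, 2), Mul(23, N)), 30))) = Add(-32, Mul(8, Add(30, Pow(N, 2), Mul(23, N)))) = Add(-32, Add(240, Mul(8, Pow(N, 2)), Mul(184, N))) = Add(208, Mul(8, Pow(N, 2)), Mul(184, N)))
Add(Function('z')(Function('G')(9, -6)), Mul(-1, -2238)) = Add(Add(208, Mul(8, Pow(Mul(7, -6), 2)), Mul(184, Mul(7, -6))), Mul(-1, -2238)) = Add(Add(208, Mul(8, Pow(-42, 2)), Mul(184, -42)), 2238) = Add(Add(208, Mul(8, 1764), -7728), 2238) = Add(Add(208, 14112, -7728), 2238) = Add(6592, 2238) = 8830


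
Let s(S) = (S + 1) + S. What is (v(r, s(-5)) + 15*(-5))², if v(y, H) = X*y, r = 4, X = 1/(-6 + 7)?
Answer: 5041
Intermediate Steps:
s(S) = 1 + 2*S (s(S) = (1 + S) + S = 1 + 2*S)
X = 1 (X = 1/1 = 1)
v(y, H) = y (v(y, H) = 1*y = y)
(v(r, s(-5)) + 15*(-5))² = (4 + 15*(-5))² = (4 - 75)² = (-71)² = 5041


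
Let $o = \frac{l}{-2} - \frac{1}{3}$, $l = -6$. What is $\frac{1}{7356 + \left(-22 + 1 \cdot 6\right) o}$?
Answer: $\frac{3}{21940} \approx 0.00013674$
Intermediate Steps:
$o = \frac{8}{3}$ ($o = - \frac{6}{-2} - \frac{1}{3} = \left(-6\right) \left(- \frac{1}{2}\right) - \frac{1}{3} = 3 - \frac{1}{3} = \frac{8}{3} \approx 2.6667$)
$\frac{1}{7356 + \left(-22 + 1 \cdot 6\right) o} = \frac{1}{7356 + \left(-22 + 1 \cdot 6\right) \frac{8}{3}} = \frac{1}{7356 + \left(-22 + 6\right) \frac{8}{3}} = \frac{1}{7356 - \frac{128}{3}} = \frac{1}{\frac{21940}{3}} = \frac{3}{21940}$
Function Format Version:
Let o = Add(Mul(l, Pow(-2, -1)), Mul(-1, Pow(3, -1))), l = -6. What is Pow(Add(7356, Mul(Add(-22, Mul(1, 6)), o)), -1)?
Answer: Rational(3, 21940) ≈ 0.00013674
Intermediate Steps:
o = Rational(8, 3) (o = Add(Mul(-6, Pow(-2, -1)), Mul(-1, Pow(3, -1))) = Add(Mul(-6, Rational(-1, 2)), Mul(-1, Rational(1, 3))) = Add(3, Rational(-1, 3)) = Rational(8, 3) ≈ 2.6667)
Pow(Add(7356, Mul(Add(-22, Mul(1, 6)), o)), -1) = Pow(Add(7356, Mul(Add(-22, Mul(1, 6)), Rational(8, 3))), -1) = Pow(Add(7356, Mul(Add(-22, 6), Rational(8, 3))), -1) = Pow(Add(7356, Mul(-16, Rational(8, 3))), -1) = Pow(Add(7356, Rational(-128, 3)), -1) = Pow(Rational(21940, 3), -1) = Rational(3, 21940)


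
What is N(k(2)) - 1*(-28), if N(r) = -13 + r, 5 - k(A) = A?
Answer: 18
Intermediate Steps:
k(A) = 5 - A
N(k(2)) - 1*(-28) = (-13 + (5 - 1*2)) - 1*(-28) = (-13 + (5 - 2)) + 28 = (-13 + 3) + 28 = -10 + 28 = 18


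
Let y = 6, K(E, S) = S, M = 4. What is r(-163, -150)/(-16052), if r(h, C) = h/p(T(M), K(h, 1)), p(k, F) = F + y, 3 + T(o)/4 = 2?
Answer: 163/112364 ≈ 0.0014506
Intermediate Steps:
T(o) = -4 (T(o) = -12 + 4*2 = -12 + 8 = -4)
p(k, F) = 6 + F (p(k, F) = F + 6 = 6 + F)
r(h, C) = h/7 (r(h, C) = h/(6 + 1) = h/7)
r(-163, -150)/(-16052) = ((1/7)*(-163))/(-16052) = -163/7*(-1/16052) = 163/112364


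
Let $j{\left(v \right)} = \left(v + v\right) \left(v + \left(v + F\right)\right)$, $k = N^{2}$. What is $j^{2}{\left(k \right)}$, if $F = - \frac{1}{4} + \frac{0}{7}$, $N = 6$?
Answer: $26687556$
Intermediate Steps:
$k = 36$ ($k = 6^{2} = 36$)
$F = - \frac{1}{4}$ ($F = \left(-1\right) \frac{1}{4} + 0 \cdot \frac{1}{7} = - \frac{1}{4} + 0 = - \frac{1}{4} \approx -0.25$)
$j{\left(v \right)} = 2 v \left(- \frac{1}{4} + 2 v\right)$ ($j{\left(v \right)} = \left(v + v\right) \left(v + \left(v - \frac{1}{4}\right)\right) = 2 v \left(v + \left(- \frac{1}{4} + v\right)\right) = 2 v \left(- \frac{1}{4} + 2 v\right)$)
$j^{2}{\left(k \right)} = \left(\frac{1}{2} \cdot 36 \left(-1 + 8 \cdot 36\right)\right)^{2} = \left(\frac{1}{2} \cdot 36 \left(-1 + 288\right)\right)^{2} = \left(\frac{1}{2} \cdot 36 \cdot 287\right)^{2} = 5166^{2} = 26687556$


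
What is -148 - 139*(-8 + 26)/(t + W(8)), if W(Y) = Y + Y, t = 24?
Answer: -4211/20 ≈ -210.55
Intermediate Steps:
W(Y) = 2*Y
-148 - 139*(-8 + 26)/(t + W(8)) = -148 - 139*(-8 + 26)/(24 + 2*8) = -148 - 2502/(24 + 16) = -148 - 2502/40 = -148 - 139*9/20 = -148 - 1251/20 = -4211/20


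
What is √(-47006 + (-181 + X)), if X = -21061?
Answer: 2*I*√17062 ≈ 261.24*I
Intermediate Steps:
√(-47006 + (-181 + X)) = √(-47006 + (-181 - 21061)) = √(-47006 - 21242) = √(-68248) = 2*I*√17062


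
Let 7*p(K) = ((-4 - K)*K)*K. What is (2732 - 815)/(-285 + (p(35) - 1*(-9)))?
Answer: -71/263 ≈ -0.26996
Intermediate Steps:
p(K) = K**2*(-4 - K)/7 (p(K) = (((-4 - K)*K)*K)/7 = ((K*(-4 - K))*K)/7 = (K**2*(-4 - K))/7 = K**2*(-4 - K)/7)
(2732 - 815)/(-285 + (p(35) - 1*(-9))) = (2732 - 815)/(-285 + ((1/7)*35**2*(-4 - 1*35) - 1*(-9))) = 1917/(-285 + ((1/7)*1225*(-4 - 35) + 9)) = 1917/(-285 + ((1/7)*1225*(-39) + 9)) = 1917/(-285 + (-6825 + 9)) = 1917/(-285 - 6816) = 1917/(-7101) = 1917*(-1/7101) = -71/263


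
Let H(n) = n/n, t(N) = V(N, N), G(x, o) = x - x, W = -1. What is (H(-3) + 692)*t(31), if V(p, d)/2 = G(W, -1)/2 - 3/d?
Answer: -4158/31 ≈ -134.13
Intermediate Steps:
G(x, o) = 0
V(p, d) = -6/d (V(p, d) = 2*(0/2 - 3/d) = 2*(0*(½) - 3/d) = 2*(0 - 3/d) = 2*(-3/d) = -6/d)
t(N) = -6/N
H(n) = 1
(H(-3) + 692)*t(31) = (1 + 692)*(-6/31) = 693*(-6*1/31) = 693*(-6/31) = -4158/31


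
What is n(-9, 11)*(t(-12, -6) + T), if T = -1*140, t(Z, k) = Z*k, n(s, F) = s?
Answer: 612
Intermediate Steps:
T = -140
n(-9, 11)*(t(-12, -6) + T) = -9*(-12*(-6) - 140) = -9*(72 - 140) = -9*(-68) = 612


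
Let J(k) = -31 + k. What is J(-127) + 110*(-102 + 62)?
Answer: -4558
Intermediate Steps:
J(-127) + 110*(-102 + 62) = (-31 - 127) + 110*(-102 + 62) = -158 + 110*(-40) = -158 - 4400 = -4558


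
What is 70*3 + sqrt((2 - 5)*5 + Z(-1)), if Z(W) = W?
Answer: 210 + 4*I ≈ 210.0 + 4.0*I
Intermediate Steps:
70*3 + sqrt((2 - 5)*5 + Z(-1)) = 70*3 + sqrt((2 - 5)*5 - 1) = 210 + sqrt(-3*5 - 1) = 210 + sqrt(-15 - 1) = 210 + sqrt(-16) = 210 + 4*I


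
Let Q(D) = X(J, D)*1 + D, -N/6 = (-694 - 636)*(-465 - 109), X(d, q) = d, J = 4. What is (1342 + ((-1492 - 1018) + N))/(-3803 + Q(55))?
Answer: 572711/468 ≈ 1223.7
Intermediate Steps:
N = -4580520 (N = -6*(-694 - 636)*(-465 - 109) = -(-7980)*(-574) = -6*763420 = -4580520)
Q(D) = 4 + D (Q(D) = 4*1 + D = 4 + D)
(1342 + ((-1492 - 1018) + N))/(-3803 + Q(55)) = (1342 + ((-1492 - 1018) - 4580520))/(-3803 + (4 + 55)) = (1342 + (-2510 - 4580520))/(-3803 + 59) = (1342 - 4583030)/(-3744) = -4581688*(-1/3744) = 572711/468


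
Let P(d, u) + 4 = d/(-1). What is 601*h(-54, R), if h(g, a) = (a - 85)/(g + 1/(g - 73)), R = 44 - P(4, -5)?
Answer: 2518791/6859 ≈ 367.22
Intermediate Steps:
P(d, u) = -4 - d (P(d, u) = -4 + d/(-1) = -4 + d*(-1) = -4 - d)
R = 52 (R = 44 - (-4 - 1*4) = 44 - (-4 - 4) = 44 - 1*(-8) = 44 + 8 = 52)
h(g, a) = (-85 + a)/(g + 1/(-73 + g))
601*h(-54, R) = 601*((6205 - 85*(-54) - 73*52 + 52*(-54))/(1 + (-54)² - 73*(-54))) = 601*((6205 + 4590 - 3796 - 2808)/(1 + 2916 + 3942)) = 601*(4191/6859) = 2518791/6859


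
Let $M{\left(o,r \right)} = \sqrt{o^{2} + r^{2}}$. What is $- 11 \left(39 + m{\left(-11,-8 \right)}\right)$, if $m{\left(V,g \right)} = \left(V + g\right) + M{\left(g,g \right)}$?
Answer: $-220 - 88 \sqrt{2} \approx -344.45$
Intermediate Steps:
$m{\left(V,g \right)} = V + g + \sqrt{2} \sqrt{g^{2}}$ ($m{\left(V,g \right)} = \left(V + g\right) + \sqrt{g^{2} + g^{2}} = \left(V + g\right) + \sqrt{2 g^{2}} = \left(V + g\right) + \sqrt{2} \sqrt{g^{2}} = V + g + \sqrt{2} \sqrt{g^{2}}$)
$- 11 \left(39 + m{\left(-11,-8 \right)}\right) = - 11 \left(39 - \left(19 - \sqrt{2} \sqrt{\left(-8\right)^{2}}\right)\right) = - 11 \left(39 - \left(19 - \sqrt{2} \sqrt{64}\right)\right) = - 11 \left(39 - \left(19 - \sqrt{2} \cdot 8\right)\right) = - 11 \left(39 - \left(19 - 8 \sqrt{2}\right)\right) = - 11 \left(20 + 8 \sqrt{2}\right) = -220 - 88 \sqrt{2}$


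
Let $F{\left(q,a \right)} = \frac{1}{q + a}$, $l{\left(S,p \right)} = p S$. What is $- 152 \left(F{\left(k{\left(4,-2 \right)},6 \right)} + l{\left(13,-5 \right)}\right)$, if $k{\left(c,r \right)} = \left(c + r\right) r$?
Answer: $9804$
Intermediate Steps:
$l{\left(S,p \right)} = S p$
$k{\left(c,r \right)} = r \left(c + r\right)$
$F{\left(q,a \right)} = \frac{1}{a + q}$
$- 152 \left(F{\left(k{\left(4,-2 \right)},6 \right)} + l{\left(13,-5 \right)}\right) = - 152 \left(\frac{1}{6 - 2 \left(4 - 2\right)} + 13 \left(-5\right)\right) = - 152 \left(\frac{1}{6 - 4} - 65\right) = - 152 \left(\frac{1}{2} - 65\right) = \left(-152\right) \left(- \frac{129}{2}\right) = 9804$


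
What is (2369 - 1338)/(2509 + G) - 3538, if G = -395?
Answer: -7478301/2114 ≈ -3537.5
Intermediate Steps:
(2369 - 1338)/(2509 + G) - 3538 = (2369 - 1338)/(2509 - 395) - 3538 = 1031/2114 - 3538 = -7478301/2114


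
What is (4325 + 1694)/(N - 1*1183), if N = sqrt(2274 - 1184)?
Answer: -7120477/1398399 - 6019*sqrt(1090)/1398399 ≈ -5.2340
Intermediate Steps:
N = sqrt(1090) ≈ 33.015
(4325 + 1694)/(N - 1*1183) = (4325 + 1694)/(sqrt(1090) - 1*1183) = 6019/(sqrt(1090) - 1183) = 6019/(-1183 + sqrt(1090))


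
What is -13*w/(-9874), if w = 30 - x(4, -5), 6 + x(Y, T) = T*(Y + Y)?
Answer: 494/4937 ≈ 0.10006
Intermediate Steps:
x(Y, T) = -6 + 2*T*Y (x(Y, T) = -6 + T*(Y + Y) = -6 + T*(2*Y) = -6 + 2*T*Y)
w = 76 (w = 30 - (-6 + 2*(-5)*4) = 30 - (-6 - 40) = 30 - 1*(-46) = 30 + 46 = 76)
-13*w/(-9874) = -13*76/(-9874) = -988*(-1/9874) = 494/4937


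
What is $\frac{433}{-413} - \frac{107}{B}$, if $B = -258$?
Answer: $- \frac{67523}{106554} \approx -0.6337$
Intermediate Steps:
$\frac{433}{-413} - \frac{107}{B} = \frac{433}{-413} - \frac{107}{-258} = 433 \left(- \frac{1}{413}\right) - - \frac{107}{258} = - \frac{433}{413} + \frac{107}{258} = - \frac{67523}{106554}$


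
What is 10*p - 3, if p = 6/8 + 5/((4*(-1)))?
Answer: -8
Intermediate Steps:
p = -1/2 (p = 6*(1/8) + 5/(-4) = 3/4 + 5*(-1/4) = 3/4 - 5/4 = -1/2 ≈ -0.50000)
10*p - 3 = 10*(-1/2) - 3 = -5 - 3 = -8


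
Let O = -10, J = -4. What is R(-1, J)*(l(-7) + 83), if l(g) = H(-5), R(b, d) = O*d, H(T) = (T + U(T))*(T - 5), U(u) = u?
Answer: 7320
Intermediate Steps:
H(T) = 2*T*(-5 + T) (H(T) = (T + T)*(T - 5) = (2*T)*(-5 + T) = 2*T*(-5 + T))
R(b, d) = -10*d
l(g) = 100 (l(g) = 2*(-5)*(-5 - 5) = 2*(-5)*(-10) = 100)
R(-1, J)*(l(-7) + 83) = (-10*(-4))*(100 + 83) = 40*183 = 7320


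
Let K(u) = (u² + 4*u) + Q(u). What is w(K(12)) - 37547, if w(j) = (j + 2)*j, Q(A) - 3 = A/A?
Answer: 1261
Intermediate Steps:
Q(A) = 4 (Q(A) = 3 + A/A = 3 + 1 = 4)
K(u) = 4 + u² + 4*u (K(u) = (u² + 4*u) + 4 = 4 + u² + 4*u)
w(j) = j*(2 + j) (w(j) = (2 + j)*j = j*(2 + j))
w(K(12)) - 37547 = (4 + 12² + 4*12)*(2 + (4 + 12² + 4*12)) - 37547 = (4 + 144 + 48)*(2 + (4 + 144 + 48)) - 37547 = 196*(2 + 196) - 37547 = 196*198 - 37547 = 38808 - 37547 = 1261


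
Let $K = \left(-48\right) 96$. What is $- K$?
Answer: $4608$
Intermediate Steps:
$K = -4608$
$- K = \left(-1\right) \left(-4608\right) = 4608$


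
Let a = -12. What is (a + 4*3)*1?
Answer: 0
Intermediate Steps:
(a + 4*3)*1 = (-12 + 4*3)*1 = (-12 + 12)*1 = 0*1 = 0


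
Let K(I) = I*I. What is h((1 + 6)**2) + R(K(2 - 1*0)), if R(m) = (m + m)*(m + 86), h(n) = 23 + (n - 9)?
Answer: 783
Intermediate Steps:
K(I) = I**2
h(n) = 14 + n (h(n) = 23 + (-9 + n) = 14 + n)
R(m) = 2*m*(86 + m) (R(m) = (2*m)*(86 + m) = 2*m*(86 + m))
h((1 + 6)**2) + R(K(2 - 1*0)) = (14 + (1 + 6)**2) + 2*(2 - 1*0)**2*(86 + (2 - 1*0)**2) = (14 + 7**2) + 2*(2 + 0)**2*(86 + (2 + 0)**2) = (14 + 49) + 2*2**2*(86 + 2**2) = 63 + 2*4*(86 + 4) = 63 + 2*4*90 = 63 + 720 = 783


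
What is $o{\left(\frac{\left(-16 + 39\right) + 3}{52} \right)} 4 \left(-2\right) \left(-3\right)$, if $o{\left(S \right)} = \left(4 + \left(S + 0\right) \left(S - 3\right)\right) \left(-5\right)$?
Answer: $-330$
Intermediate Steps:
$o{\left(S \right)} = -20 - 5 S \left(-3 + S\right)$ ($o{\left(S \right)} = \left(4 + S \left(-3 + S\right)\right) \left(-5\right) = -20 - 5 S \left(-3 + S\right)$)
$o{\left(\frac{\left(-16 + 39\right) + 3}{52} \right)} 4 \left(-2\right) \left(-3\right) = \left(-20 - 5 \left(\frac{\left(-16 + 39\right) + 3}{52}\right)^{2} + 15 \frac{\left(-16 + 39\right) + 3}{52}\right) 4 \left(-2\right) \left(-3\right) = \left(-20 - 5 \left(\left(23 + 3\right) \frac{1}{52}\right)^{2} + 15 \left(23 + 3\right) \frac{1}{52}\right) \left(\left(-8\right) \left(-3\right)\right) = \left(-20 - 5 \left(26 \cdot \frac{1}{52}\right)^{2} + 15 \cdot 26 \cdot \frac{1}{52}\right) 24 = \left(-20 - \frac{5}{4} + 15 \cdot \frac{1}{2}\right) 24 = \left(-20 - \frac{5}{4} + \frac{15}{2}\right) 24 = \left(- \frac{55}{4}\right) 24 = -330$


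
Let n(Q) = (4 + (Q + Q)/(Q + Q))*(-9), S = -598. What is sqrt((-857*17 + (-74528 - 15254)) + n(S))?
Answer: 2*I*sqrt(26099) ≈ 323.1*I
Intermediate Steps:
n(Q) = -45 (n(Q) = (4 + (2*Q)/((2*Q)))*(-9) = (4 + (2*Q)*(1/(2*Q)))*(-9) = (4 + 1)*(-9) = 5*(-9) = -45)
sqrt((-857*17 + (-74528 - 15254)) + n(S)) = sqrt((-857*17 + (-74528 - 15254)) - 45) = sqrt((-14569 - 89782) - 45) = sqrt(-104351 - 45) = sqrt(-104396) = 2*I*sqrt(26099)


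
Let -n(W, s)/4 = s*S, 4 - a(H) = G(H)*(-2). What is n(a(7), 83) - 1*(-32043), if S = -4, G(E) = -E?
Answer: 33371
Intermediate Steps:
a(H) = 4 - 2*H (a(H) = 4 - (-H)*(-2) = 4 - 2*H)
n(W, s) = 16*s (n(W, s) = -4*s*(-4) = -(-16)*s = 16*s)
n(a(7), 83) - 1*(-32043) = 16*83 - 1*(-32043) = 1328 + 32043 = 33371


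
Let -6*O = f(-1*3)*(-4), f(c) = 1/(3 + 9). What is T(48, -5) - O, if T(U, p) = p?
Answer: -91/18 ≈ -5.0556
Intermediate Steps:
f(c) = 1/12
O = 1/18 (O = -(-4)/72 = -⅙*(-⅓) = 1/18 ≈ 0.055556)
T(48, -5) - O = -5 - 1*1/18 = -5 - 1/18 = -91/18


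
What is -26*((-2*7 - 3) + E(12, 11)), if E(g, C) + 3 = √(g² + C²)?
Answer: 520 - 26*√265 ≈ 96.751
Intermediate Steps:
E(g, C) = -3 + √(C² + g²) (E(g, C) = -3 + √(g² + C²) = -3 + √(C² + g²))
-26*((-2*7 - 3) + E(12, 11)) = -26*((-2*7 - 3) + (-3 + √(11² + 12²))) = -26*((-14 - 3) + (-3 + √(121 + 144))) = -26*(-17 + (-3 + √265)) = -26*(-20 + √265) = 520 - 26*√265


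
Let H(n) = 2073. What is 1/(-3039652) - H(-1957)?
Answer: -6301198597/3039652 ≈ -2073.0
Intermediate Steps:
1/(-3039652) - H(-1957) = 1/(-3039652) - 1*2073 = -1/3039652 - 2073 = -6301198597/3039652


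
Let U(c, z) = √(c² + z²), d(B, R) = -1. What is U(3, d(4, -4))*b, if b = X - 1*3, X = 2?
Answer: -√10 ≈ -3.1623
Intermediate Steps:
b = -1 (b = 2 - 1*3 = 2 - 3 = -1)
U(3, d(4, -4))*b = √(3² + (-1)²)*(-1) = √(9 + 1)*(-1) = √10*(-1) = -√10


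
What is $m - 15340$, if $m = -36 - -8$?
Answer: $-15368$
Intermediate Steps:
$m = -28$ ($m = -36 + 8 = -28$)
$m - 15340 = -28 - 15340 = -15368$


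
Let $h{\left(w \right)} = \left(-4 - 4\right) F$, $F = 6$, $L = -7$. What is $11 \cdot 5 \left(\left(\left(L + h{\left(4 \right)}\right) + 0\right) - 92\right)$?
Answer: $-8085$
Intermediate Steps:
$h{\left(w \right)} = -48$ ($h{\left(w \right)} = \left(-4 - 4\right) 6 = \left(-8\right) 6 = -48$)
$11 \cdot 5 \left(\left(\left(L + h{\left(4 \right)}\right) + 0\right) - 92\right) = 11 \cdot 5 \left(\left(\left(-7 - 48\right) + 0\right) - 92\right) = 55 \left(\left(-55 + 0\right) - 92\right) = 55 \left(-55 - 92\right) = 55 \left(-147\right) = -8085$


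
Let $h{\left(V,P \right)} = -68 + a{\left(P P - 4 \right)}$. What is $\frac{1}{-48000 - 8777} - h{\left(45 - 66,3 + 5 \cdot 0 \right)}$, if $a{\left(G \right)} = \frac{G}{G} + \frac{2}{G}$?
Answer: $\frac{18906736}{283885} \approx 66.6$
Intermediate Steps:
$a{\left(G \right)} = 1 + \frac{2}{G}$
$h{\left(V,P \right)} = -68 + \frac{-2 + P^{2}}{-4 + P^{2}}$ ($h{\left(V,P \right)} = -68 + \frac{2 + \left(P P - 4\right)}{P P - 4} = -68 + \frac{2 + \left(P^{2} - 4\right)}{P^{2} - 4} = -68 + \frac{2 + \left(-4 + P^{2}\right)}{-4 + P^{2}} = -68 + \frac{-2 + P^{2}}{-4 + P^{2}}$)
$\frac{1}{-48000 - 8777} - h{\left(45 - 66,3 + 5 \cdot 0 \right)} = \frac{1}{-48000 - 8777} - \frac{270 - 67 \left(3 + 5 \cdot 0\right)^{2}}{-4 + \left(3 + 5 \cdot 0\right)^{2}} = \frac{1}{-56777} - \frac{270 - 67 \left(3 + 0\right)^{2}}{-4 + \left(3 + 0\right)^{2}} = - \frac{1}{56777} - \frac{270 - 67 \cdot 3^{2}}{-4 + 3^{2}} = - \frac{1}{56777} - \frac{270 - 603}{-4 + 9} = - \frac{1}{56777} - \frac{270 - 603}{5} = - \frac{1}{56777} - \frac{1}{5} \left(-333\right) = - \frac{1}{56777} - - \frac{333}{5} = - \frac{1}{56777} + \frac{333}{5} = \frac{18906736}{283885}$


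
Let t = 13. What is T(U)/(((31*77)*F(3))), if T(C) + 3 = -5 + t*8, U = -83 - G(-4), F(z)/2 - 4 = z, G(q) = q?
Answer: 48/16709 ≈ 0.0028727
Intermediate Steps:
F(z) = 8 + 2*z
U = -79 (U = -83 - 1*(-4) = -83 + 4 = -79)
T(C) = 96 (T(C) = -3 + (-5 + 13*8) = -3 + (-5 + 104) = -3 + 99 = 96)
T(U)/(((31*77)*F(3))) = 96/(((31*77)*(8 + 2*3))) = 96/((2387*(8 + 6))) = 96/((2387*14)) = 96/33418 = 96*(1/33418) = 48/16709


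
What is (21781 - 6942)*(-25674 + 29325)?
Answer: 54177189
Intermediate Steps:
(21781 - 6942)*(-25674 + 29325) = 14839*3651 = 54177189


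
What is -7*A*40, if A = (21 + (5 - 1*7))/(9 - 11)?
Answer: 2660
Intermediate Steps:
A = -19/2 (A = (21 + (5 - 7))/(-2) = (21 - 2)*(-½) = 19*(-½) = -19/2 ≈ -9.5000)
-7*A*40 = -7*(-19/2)*40 = (133/2)*40 = 2660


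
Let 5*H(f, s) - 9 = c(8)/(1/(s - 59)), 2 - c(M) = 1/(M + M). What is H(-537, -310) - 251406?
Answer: -4024755/16 ≈ -2.5155e+5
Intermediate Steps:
c(M) = 2 - 1/(2*M) (c(M) = 2 - 1/(M + M) = 2 - 1/(2*M))
H(f, s) = -337/16 + 31*s/80 (H(f, s) = 9/5 + ((2 - ½/8)/(1/(s - 59)))/5 = 9/5 + ((2 - ½*⅛)/(1/(-59 + s)))/5 = 9/5 + ((2 - 1/16)*(-59 + s))/5 = 9/5 + (31*(-59 + s)/16)/5 = 9/5 + (-1829/16 + 31*s/16)/5 = 9/5 + (-1829/80 + 31*s/80) = -337/16 + 31*s/80)
H(-537, -310) - 251406 = (-337/16 + (31/80)*(-310)) - 251406 = (-337/16 - 961/8) - 251406 = -2259/16 - 251406 = -4024755/16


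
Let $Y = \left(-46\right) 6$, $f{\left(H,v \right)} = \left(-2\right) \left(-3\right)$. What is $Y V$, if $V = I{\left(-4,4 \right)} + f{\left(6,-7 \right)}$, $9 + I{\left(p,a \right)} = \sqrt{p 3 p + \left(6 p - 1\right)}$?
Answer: $828 - 276 \sqrt{23} \approx -495.65$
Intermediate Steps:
$f{\left(H,v \right)} = 6$
$I{\left(p,a \right)} = -9 + \sqrt{-1 + 3 p^{2} + 6 p}$ ($I{\left(p,a \right)} = -9 + \sqrt{p 3 p + \left(6 p - 1\right)} = -9 + \sqrt{3 p p + \left(-1 + 6 p\right)} = -9 + \sqrt{3 p^{2} + \left(-1 + 6 p\right)} = -9 + \sqrt{-1 + 3 p^{2} + 6 p}$)
$V = -3 + \sqrt{23}$ ($V = \left(-9 + \sqrt{-1 + 3 \left(-4\right)^{2} + 6 \left(-4\right)}\right) + 6 = \left(-9 + \sqrt{-1 + 3 \cdot 16 - 24}\right) + 6 = \left(-9 + \sqrt{-1 + 48 - 24}\right) + 6 = \left(-9 + \sqrt{23}\right) + 6 = -3 + \sqrt{23} \approx 1.7958$)
$Y = -276$
$Y V = - 276 \left(-3 + \sqrt{23}\right) = 828 - 276 \sqrt{23}$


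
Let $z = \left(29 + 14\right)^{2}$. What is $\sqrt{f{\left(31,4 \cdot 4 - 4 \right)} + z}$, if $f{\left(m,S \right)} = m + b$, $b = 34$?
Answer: $\sqrt{1914} \approx 43.749$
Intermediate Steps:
$z = 1849$ ($z = 43^{2} = 1849$)
$f{\left(m,S \right)} = 34 + m$ ($f{\left(m,S \right)} = m + 34 = 34 + m$)
$\sqrt{f{\left(31,4 \cdot 4 - 4 \right)} + z} = \sqrt{\left(34 + 31\right) + 1849} = \sqrt{65 + 1849} = \sqrt{1914}$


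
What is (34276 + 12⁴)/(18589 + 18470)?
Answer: 55012/37059 ≈ 1.4844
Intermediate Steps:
(34276 + 12⁴)/(18589 + 18470) = (34276 + 20736)/37059 = 55012*(1/37059) = 55012/37059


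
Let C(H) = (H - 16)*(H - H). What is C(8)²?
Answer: 0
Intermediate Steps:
C(H) = 0 (C(H) = (-16 + H)*0 = 0)
C(8)² = 0² = 0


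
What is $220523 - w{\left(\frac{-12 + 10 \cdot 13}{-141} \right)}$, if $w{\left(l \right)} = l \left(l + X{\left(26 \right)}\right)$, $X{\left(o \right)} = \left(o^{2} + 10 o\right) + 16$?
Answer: $\frac{4400043215}{19881} \approx 2.2132 \cdot 10^{5}$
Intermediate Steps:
$X{\left(o \right)} = 16 + o^{2} + 10 o$
$w{\left(l \right)} = l \left(952 + l\right)$ ($w{\left(l \right)} = l \left(l + \left(16 + 26^{2} + 10 \cdot 26\right)\right) = l \left(l + \left(16 + 676 + 260\right)\right) = l \left(l + 952\right) = l \left(952 + l\right)$)
$220523 - w{\left(\frac{-12 + 10 \cdot 13}{-141} \right)} = 220523 - \frac{-12 + 10 \cdot 13}{-141} \left(952 + \frac{-12 + 10 \cdot 13}{-141}\right) = 220523 - \left(-12 + 130\right) \left(- \frac{1}{141}\right) \left(952 + \left(-12 + 130\right) \left(- \frac{1}{141}\right)\right) = 220523 - 118 \left(- \frac{1}{141}\right) \left(952 + 118 \left(- \frac{1}{141}\right)\right) = 220523 - - \frac{118 \left(952 - \frac{118}{141}\right)}{141} = 220523 - \left(- \frac{118}{141}\right) \frac{134114}{141} = 220523 - - \frac{15825452}{19881} = 220523 + \frac{15825452}{19881} = \frac{4400043215}{19881}$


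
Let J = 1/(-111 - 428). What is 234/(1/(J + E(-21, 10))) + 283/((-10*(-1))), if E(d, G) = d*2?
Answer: -52822723/5390 ≈ -9800.1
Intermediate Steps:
E(d, G) = 2*d
J = -1/539 (J = 1/(-539) = -1/539 ≈ -0.0018553)
234/(1/(J + E(-21, 10))) + 283/((-10*(-1))) = 234/(1/(-1/539 + 2*(-21))) + 283/((-10*(-1))) = 234/(1/(-1/539 - 42)) + 283/10 = 234/(1/(-22639/539)) + 283*(⅒) = 234/(-539/22639) + 283/10 = 234*(-22639/539) + 283/10 = -5297526/539 + 283/10 = -52822723/5390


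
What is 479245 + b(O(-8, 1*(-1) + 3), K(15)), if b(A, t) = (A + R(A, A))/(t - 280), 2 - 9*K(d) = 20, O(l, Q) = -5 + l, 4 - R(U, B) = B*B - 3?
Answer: 135147265/282 ≈ 4.7925e+5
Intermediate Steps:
R(U, B) = 7 - B**2 (R(U, B) = 4 - (B*B - 3) = 4 - (B**2 - 3) = 4 - (-3 + B**2) = 4 + (3 - B**2) = 7 - B**2)
K(d) = -2 (K(d) = 2/9 - 1/9*20 = 2/9 - 20/9 = -2)
b(A, t) = (7 + A - A**2)/(-280 + t) (b(A, t) = (A + (7 - A**2))/(t - 280) = (7 + A - A**2)/(-280 + t))
479245 + b(O(-8, 1*(-1) + 3), K(15)) = 479245 + (7 + (-5 - 8) - (-5 - 8)**2)/(-280 - 2) = 479245 + (7 - 13 - 1*(-13)**2)/(-282) = 479245 - (7 - 13 - 1*169)/282 = 479245 - (7 - 13 - 169)/282 = 479245 - 1/282*(-175) = 479245 + 175/282 = 135147265/282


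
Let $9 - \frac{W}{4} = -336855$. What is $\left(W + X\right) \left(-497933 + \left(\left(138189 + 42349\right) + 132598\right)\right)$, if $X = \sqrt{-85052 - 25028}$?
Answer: $-249005826432 - 2956752 i \sqrt{430} \approx -2.4901 \cdot 10^{11} - 6.1313 \cdot 10^{7} i$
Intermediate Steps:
$W = 1347456$ ($W = 36 - -1347420 = 36 + 1347420 = 1347456$)
$X = 16 i \sqrt{430}$ ($X = \sqrt{-110080} = 16 i \sqrt{430} \approx 331.78 i$)
$\left(W + X\right) \left(-497933 + \left(\left(138189 + 42349\right) + 132598\right)\right) = \left(1347456 + 16 i \sqrt{430}\right) \left(-497933 + \left(\left(138189 + 42349\right) + 132598\right)\right) = \left(1347456 + 16 i \sqrt{430}\right) \left(-497933 + \left(180538 + 132598\right)\right) = \left(1347456 + 16 i \sqrt{430}\right) \left(-497933 + 313136\right) = \left(1347456 + 16 i \sqrt{430}\right) \left(-184797\right) = -249005826432 - 2956752 i \sqrt{430}$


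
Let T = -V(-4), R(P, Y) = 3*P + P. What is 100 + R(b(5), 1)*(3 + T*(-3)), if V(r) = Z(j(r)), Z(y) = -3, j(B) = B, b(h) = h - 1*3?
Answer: 52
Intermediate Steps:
b(h) = -3 + h (b(h) = h - 3 = -3 + h)
R(P, Y) = 4*P
V(r) = -3
T = 3 (T = -1*(-3) = 3)
100 + R(b(5), 1)*(3 + T*(-3)) = 100 + (4*(-3 + 5))*(3 + 3*(-3)) = 100 + (4*2)*(3 - 9) = 100 + 8*(-6) = 100 - 48 = 52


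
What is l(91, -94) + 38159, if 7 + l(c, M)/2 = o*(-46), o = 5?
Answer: 37685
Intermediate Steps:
l(c, M) = -474 (l(c, M) = -14 + 2*(5*(-46)) = -14 + 2*(-230) = -14 - 460 = -474)
l(91, -94) + 38159 = -474 + 38159 = 37685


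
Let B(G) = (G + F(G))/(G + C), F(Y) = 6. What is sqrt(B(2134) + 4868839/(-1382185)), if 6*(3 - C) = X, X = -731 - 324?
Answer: I*sqrt(955530973114054876735)/19180581245 ≈ 1.6116*I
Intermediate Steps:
X = -1055
C = 1073/6 (C = 3 - 1/6*(-1055) = 3 + 1055/6 = 1073/6 ≈ 178.83)
B(G) = (6 + G)/(1073/6 + G) (B(G) = (G + 6)/(G + 1073/6) = (6 + G)/(1073/6 + G))
sqrt(B(2134) + 4868839/(-1382185)) = sqrt(6*(6 + 2134)/(1073 + 6*2134) + 4868839/(-1382185)) = sqrt(6*2140/(1073 + 12804) + 4868839*(-1/1382185)) = sqrt(6*2140/13877 - 4868839/1382185) = sqrt(6*(1/13877)*2140 - 4868839/1382185) = sqrt(12840/13877 - 4868839/1382185) = sqrt(-49817623403/19180581245) = I*sqrt(955530973114054876735)/19180581245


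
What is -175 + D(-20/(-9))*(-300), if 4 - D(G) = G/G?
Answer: -1075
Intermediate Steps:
D(G) = 3 (D(G) = 4 - G/G = 4 - 1*1 = 4 - 1 = 3)
-175 + D(-20/(-9))*(-300) = -175 + 3*(-300) = -175 - 900 = -1075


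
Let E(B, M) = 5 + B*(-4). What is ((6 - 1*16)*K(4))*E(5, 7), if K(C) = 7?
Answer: 1050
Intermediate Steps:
E(B, M) = 5 - 4*B
((6 - 1*16)*K(4))*E(5, 7) = ((6 - 1*16)*7)*(5 - 4*5) = ((6 - 16)*7)*(5 - 20) = -10*7*(-15) = -70*(-15) = 1050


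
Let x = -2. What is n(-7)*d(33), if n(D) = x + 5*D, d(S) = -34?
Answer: 1258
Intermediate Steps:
n(D) = -2 + 5*D
n(-7)*d(33) = (-2 + 5*(-7))*(-34) = (-2 - 35)*(-34) = -37*(-34) = 1258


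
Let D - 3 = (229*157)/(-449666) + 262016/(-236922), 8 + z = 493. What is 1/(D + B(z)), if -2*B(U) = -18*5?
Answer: 7609697718/356241365941 ≈ 0.021361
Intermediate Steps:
z = 485 (z = -8 + 493 = 485)
B(U) = 45 (B(U) = -(-9)*5 = -½*(-90) = 45)
D = 13804968631/7609697718 (D = 3 + ((229*157)/(-449666) + 262016/(-236922)) = 3 + (35953*(-1/449666) + 262016*(-1/236922)) = 3 + (-35953/449666 - 131008/118461) = 3 - 9024124523/7609697718 = 13804968631/7609697718 ≈ 1.8141)
1/(D + B(z)) = 1/(13804968631/7609697718 + 45) = 1/(356241365941/7609697718) = 7609697718/356241365941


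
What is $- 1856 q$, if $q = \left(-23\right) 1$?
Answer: $42688$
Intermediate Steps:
$q = -23$
$- 1856 q = \left(-1856\right) \left(-23\right) = 42688$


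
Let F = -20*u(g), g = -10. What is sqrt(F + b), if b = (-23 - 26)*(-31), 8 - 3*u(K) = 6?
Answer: sqrt(13551)/3 ≈ 38.803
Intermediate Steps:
u(K) = 2/3 (u(K) = 8/3 - 1/3*6 = 8/3 - 2 = 2/3)
F = -40/3 (F = -20*2/3 = -40/3 ≈ -13.333)
b = 1519 (b = -49*(-31) = 1519)
sqrt(F + b) = sqrt(-40/3 + 1519) = sqrt(4517/3) = sqrt(13551)/3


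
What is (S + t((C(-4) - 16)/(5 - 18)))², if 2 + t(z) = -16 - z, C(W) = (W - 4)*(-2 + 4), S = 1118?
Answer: 203575824/169 ≈ 1.2046e+6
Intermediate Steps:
C(W) = -8 + 2*W (C(W) = (-4 + W)*2 = -8 + 2*W)
t(z) = -18 - z (t(z) = -2 + (-16 - z) = -18 - z)
(S + t((C(-4) - 16)/(5 - 18)))² = (1118 + (-18 - ((-8 + 2*(-4)) - 16)/(5 - 18)))² = (1118 + (-18 - ((-8 - 8) - 16)/(-13)))² = (1118 + (-18 - (-16 - 16)*(-1)/13))² = (1118 + (-18 - (-32)*(-1)/13))² = (1118 + (-18 - 1*32/13))² = (1118 + (-18 - 32/13))² = (1118 - 266/13)² = (14268/13)² = 203575824/169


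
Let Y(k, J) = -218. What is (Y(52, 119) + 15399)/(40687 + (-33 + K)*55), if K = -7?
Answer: 15181/38487 ≈ 0.39444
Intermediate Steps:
(Y(52, 119) + 15399)/(40687 + (-33 + K)*55) = (-218 + 15399)/(40687 + (-33 - 7)*55) = 15181/(40687 - 40*55) = 15181/(40687 - 2200) = 15181/38487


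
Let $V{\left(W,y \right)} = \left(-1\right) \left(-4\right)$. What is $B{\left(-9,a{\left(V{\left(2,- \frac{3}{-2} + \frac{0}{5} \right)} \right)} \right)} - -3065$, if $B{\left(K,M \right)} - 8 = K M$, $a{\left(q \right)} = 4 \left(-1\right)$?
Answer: $3109$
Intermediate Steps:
$V{\left(W,y \right)} = 4$
$a{\left(q \right)} = -4$
$B{\left(K,M \right)} = 8 + K M$
$B{\left(-9,a{\left(V{\left(2,- \frac{3}{-2} + \frac{0}{5} \right)} \right)} \right)} - -3065 = \left(8 - -36\right) - -3065 = \left(8 + 36\right) + 3065 = 44 + 3065 = 3109$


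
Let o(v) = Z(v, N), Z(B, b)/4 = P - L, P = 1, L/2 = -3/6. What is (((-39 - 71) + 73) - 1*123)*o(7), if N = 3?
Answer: -1280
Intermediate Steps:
L = -1 (L = 2*(-3/6) = 2*(-3*⅙) = 2*(-½) = -1)
Z(B, b) = 8 (Z(B, b) = 4*(1 - 1*(-1)) = 4*(1 + 1) = 4*2 = 8)
o(v) = 8
(((-39 - 71) + 73) - 1*123)*o(7) = (((-39 - 71) + 73) - 1*123)*8 = ((-110 + 73) - 123)*8 = (-37 - 123)*8 = -160*8 = -1280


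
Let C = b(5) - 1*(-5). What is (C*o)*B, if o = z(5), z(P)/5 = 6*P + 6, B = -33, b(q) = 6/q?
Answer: -36828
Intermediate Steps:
z(P) = 30 + 30*P (z(P) = 5*(6*P + 6) = 5*(6 + 6*P) = 30 + 30*P)
o = 180 (o = 30 + 30*5 = 30 + 150 = 180)
C = 31/5 (C = 6/5 - 1*(-5) = 6*(⅕) + 5 = 6/5 + 5 = 31/5 ≈ 6.2000)
(C*o)*B = ((31/5)*180)*(-33) = 1116*(-33) = -36828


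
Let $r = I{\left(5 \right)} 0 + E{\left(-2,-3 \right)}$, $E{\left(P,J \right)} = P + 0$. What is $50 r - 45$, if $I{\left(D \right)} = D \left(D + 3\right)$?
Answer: $-145$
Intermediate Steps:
$I{\left(D \right)} = D \left(3 + D\right)$
$E{\left(P,J \right)} = P$
$r = -2$ ($r = 5 \left(3 + 5\right) 0 - 2 = 5 \cdot 8 \cdot 0 - 2 = 40 \cdot 0 - 2 = 0 - 2 = -2$)
$50 r - 45 = 50 \left(-2\right) - 45 = -100 - 45 = -145$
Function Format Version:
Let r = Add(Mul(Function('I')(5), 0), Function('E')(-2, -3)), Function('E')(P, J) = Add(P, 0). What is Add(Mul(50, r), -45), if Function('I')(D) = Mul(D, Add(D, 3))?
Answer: -145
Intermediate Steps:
Function('I')(D) = Mul(D, Add(3, D))
Function('E')(P, J) = P
r = -2 (r = Add(Mul(Mul(5, Add(3, 5)), 0), -2) = Add(Mul(Mul(5, 8), 0), -2) = Add(Mul(40, 0), -2) = Add(0, -2) = -2)
Add(Mul(50, r), -45) = Add(Mul(50, -2), -45) = Add(-100, -45) = -145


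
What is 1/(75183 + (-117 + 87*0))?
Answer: 1/75066 ≈ 1.3322e-5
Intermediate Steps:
1/(75183 + (-117 + 87*0)) = 1/(75183 + (-117 + 0)) = 1/(75183 - 117) = 1/75066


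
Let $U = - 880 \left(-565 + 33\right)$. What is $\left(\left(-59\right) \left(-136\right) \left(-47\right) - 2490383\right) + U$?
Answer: $-2399351$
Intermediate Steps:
$U = 468160$ ($U = \left(-880\right) \left(-532\right) = 468160$)
$\left(\left(-59\right) \left(-136\right) \left(-47\right) - 2490383\right) + U = \left(\left(-59\right) \left(-136\right) \left(-47\right) - 2490383\right) + 468160 = \left(8024 \left(-47\right) - 2490383\right) + 468160 = \left(-377128 - 2490383\right) + 468160 = -2867511 + 468160 = -2399351$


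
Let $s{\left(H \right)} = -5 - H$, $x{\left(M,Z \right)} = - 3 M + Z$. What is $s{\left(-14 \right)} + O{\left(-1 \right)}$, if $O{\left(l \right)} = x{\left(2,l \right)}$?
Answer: $2$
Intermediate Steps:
$x{\left(M,Z \right)} = Z - 3 M$
$O{\left(l \right)} = -6 + l$ ($O{\left(l \right)} = l - 6 = -6 + l$)
$s{\left(-14 \right)} + O{\left(-1 \right)} = \left(-5 - -14\right) - 7 = \left(-5 + 14\right) - 7 = 9 - 7 = 2$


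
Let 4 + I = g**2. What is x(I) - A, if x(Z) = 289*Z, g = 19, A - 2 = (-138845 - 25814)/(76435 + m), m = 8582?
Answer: 8771453566/85017 ≈ 1.0317e+5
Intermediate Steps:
A = 5375/85017 (A = 2 + (-138845 - 25814)/(76435 + 8582) = 2 - 164659/85017 = 5375/85017 ≈ 0.063223)
I = 357 (I = -4 + 19**2 = -4 + 361 = 357)
x(I) - A = 289*357 - 1*5375/85017 = 103173 - 5375/85017 = 8771453566/85017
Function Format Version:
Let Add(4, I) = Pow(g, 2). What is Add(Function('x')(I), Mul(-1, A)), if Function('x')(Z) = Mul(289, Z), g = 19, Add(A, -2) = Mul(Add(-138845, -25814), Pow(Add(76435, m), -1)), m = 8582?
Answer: Rational(8771453566, 85017) ≈ 1.0317e+5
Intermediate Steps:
A = Rational(5375, 85017) (A = Add(2, Mul(Add(-138845, -25814), Pow(Add(76435, 8582), -1))) = Add(2, Mul(-164659, Pow(85017, -1))) = Add(2, Mul(-164659, Rational(1, 85017))) = Add(2, Rational(-164659, 85017)) = Rational(5375, 85017) ≈ 0.063223)
I = 357 (I = Add(-4, Pow(19, 2)) = Add(-4, 361) = 357)
Add(Function('x')(I), Mul(-1, A)) = Add(Mul(289, 357), Mul(-1, Rational(5375, 85017))) = Add(103173, Rational(-5375, 85017)) = Rational(8771453566, 85017)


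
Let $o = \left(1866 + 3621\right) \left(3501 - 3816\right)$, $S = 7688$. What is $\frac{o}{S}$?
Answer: $- \frac{55755}{248} \approx -224.82$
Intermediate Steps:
$o = -1728405$ ($o = 5487 \left(-315\right) = -1728405$)
$\frac{o}{S} = - \frac{1728405}{7688} = \left(-1728405\right) \frac{1}{7688} = - \frac{55755}{248}$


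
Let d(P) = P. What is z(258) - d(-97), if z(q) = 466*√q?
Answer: 97 + 466*√258 ≈ 7582.1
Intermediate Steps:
z(258) - d(-97) = 466*√258 - 1*(-97) = 466*√258 + 97 = 97 + 466*√258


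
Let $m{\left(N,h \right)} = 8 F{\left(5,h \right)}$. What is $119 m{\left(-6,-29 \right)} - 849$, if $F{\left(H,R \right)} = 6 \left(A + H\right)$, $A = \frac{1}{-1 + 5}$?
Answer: $29139$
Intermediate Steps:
$A = \frac{1}{4} \approx 0.25$
$F{\left(H,R \right)} = \frac{3}{2} + 6 H$ ($F{\left(H,R \right)} = 6 \left(\frac{1}{4} + H\right) = \frac{3}{2} + 6 H$)
$m{\left(N,h \right)} = 252$ ($m{\left(N,h \right)} = 8 \left(\frac{3}{2} + 6 \cdot 5\right) = 8 \left(\frac{3}{2} + 30\right) = 8 \cdot \frac{63}{2} = 252$)
$119 m{\left(-6,-29 \right)} - 849 = 119 \cdot 252 - 849 = 29988 - 849 = 29139$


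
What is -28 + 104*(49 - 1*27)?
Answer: 2260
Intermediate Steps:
-28 + 104*(49 - 1*27) = -28 + 104*(49 - 27) = -28 + 104*22 = -28 + 2288 = 2260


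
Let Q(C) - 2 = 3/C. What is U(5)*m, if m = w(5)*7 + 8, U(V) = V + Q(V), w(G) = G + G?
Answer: 2964/5 ≈ 592.80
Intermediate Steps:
w(G) = 2*G
Q(C) = 2 + 3/C
U(V) = 2 + V + 3/V (U(V) = V + (2 + 3/V) = 2 + V + 3/V)
m = 78 (m = (2*5)*7 + 8 = 10*7 + 8 = 70 + 8 = 78)
U(5)*m = (2 + 5 + 3/5)*78 = (2 + 5 + 3*(⅕))*78 = (2 + 5 + ⅗)*78 = (38/5)*78 = 2964/5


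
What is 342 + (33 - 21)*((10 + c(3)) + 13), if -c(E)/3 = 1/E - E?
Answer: 714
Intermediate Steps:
c(E) = -3/E + 3*E (c(E) = -3*(1/E - E) = -3/E + 3*E)
342 + (33 - 21)*((10 + c(3)) + 13) = 342 + (33 - 21)*((10 + (-3/3 + 3*3)) + 13) = 342 + 12*((10 + (-3*⅓ + 9)) + 13) = 342 + 12*((10 + (-1 + 9)) + 13) = 342 + 12*((10 + 8) + 13) = 342 + 12*(18 + 13) = 342 + 12*31 = 342 + 372 = 714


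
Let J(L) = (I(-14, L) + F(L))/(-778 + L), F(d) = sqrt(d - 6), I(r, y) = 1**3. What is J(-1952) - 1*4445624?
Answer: -12136553521/2730 - I*sqrt(1958)/2730 ≈ -4.4456e+6 - 0.016209*I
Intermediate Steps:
I(r, y) = 1
F(d) = sqrt(-6 + d)
J(L) = (1 + sqrt(-6 + L))/(-778 + L)
J(-1952) - 1*4445624 = (1 + sqrt(-6 - 1952))/(-778 - 1952) - 1*4445624 = (1 + sqrt(-1958))/(-2730) - 4445624 = -(1 + I*sqrt(1958))/2730 - 4445624 = (-1/2730 - I*sqrt(1958)/2730) - 4445624 = -12136553521/2730 - I*sqrt(1958)/2730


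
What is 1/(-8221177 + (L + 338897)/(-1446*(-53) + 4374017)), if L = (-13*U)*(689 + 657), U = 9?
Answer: -890131/7317924467904 ≈ -1.2164e-7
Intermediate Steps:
L = -157482 (L = (-13*9)*(689 + 657) = -117*1346 = -157482)
1/(-8221177 + (L + 338897)/(-1446*(-53) + 4374017)) = 1/(-8221177 + (-157482 + 338897)/(-1446*(-53) + 4374017)) = 1/(-8221177 + 181415/(76638 + 4374017)) = 1/(-8221177 + 181415/4450655) = 1/(-8221177 + 181415*(1/4450655)) = 1/(-8221177 + 36283/890131) = 1/(-7317924467904/890131) = -890131/7317924467904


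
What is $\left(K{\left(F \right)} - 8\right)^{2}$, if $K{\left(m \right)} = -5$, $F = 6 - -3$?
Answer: $169$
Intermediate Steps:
$F = 9$ ($F = 6 + 3 = 9$)
$\left(K{\left(F \right)} - 8\right)^{2} = \left(-5 - 8\right)^{2} = \left(-13\right)^{2} = 169$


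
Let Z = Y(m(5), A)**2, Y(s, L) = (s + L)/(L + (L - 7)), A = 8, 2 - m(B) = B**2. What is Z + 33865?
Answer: 304810/9 ≈ 33868.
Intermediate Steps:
m(B) = 2 - B**2
Y(s, L) = (L + s)/(-7 + 2*L) (Y(s, L) = (L + s)/(L + (-7 + L)) = (L + s)/(-7 + 2*L))
Z = 25/9 (Z = ((8 + (2 - 1*5**2))/(-7 + 2*8))**2 = ((8 + (2 - 1*25))/(-7 + 16))**2 = ((8 + (2 - 25))/9)**2 = ((8 - 23)/9)**2 = ((1/9)*(-15))**2 = (-5/3)**2 = 25/9 ≈ 2.7778)
Z + 33865 = 25/9 + 33865 = 304810/9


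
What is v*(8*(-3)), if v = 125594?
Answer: -3014256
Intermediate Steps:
v*(8*(-3)) = 125594*(8*(-3)) = 125594*(-24) = -3014256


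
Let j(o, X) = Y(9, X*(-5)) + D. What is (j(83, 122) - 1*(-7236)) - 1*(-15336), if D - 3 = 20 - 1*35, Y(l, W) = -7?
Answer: 22553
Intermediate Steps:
D = -12 (D = 3 + (20 - 1*35) = 3 + (20 - 35) = 3 - 15 = -12)
j(o, X) = -19 (j(o, X) = -7 - 12 = -19)
(j(83, 122) - 1*(-7236)) - 1*(-15336) = (-19 - 1*(-7236)) - 1*(-15336) = (-19 + 7236) + 15336 = 7217 + 15336 = 22553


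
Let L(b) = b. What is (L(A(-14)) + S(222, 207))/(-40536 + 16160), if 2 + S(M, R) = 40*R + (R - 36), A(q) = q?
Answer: -8435/24376 ≈ -0.34604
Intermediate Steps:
S(M, R) = -38 + 41*R (S(M, R) = -2 + (40*R + (R - 36)) = -2 + (40*R + (-36 + R)) = -2 + (-36 + 41*R) = -38 + 41*R)
(L(A(-14)) + S(222, 207))/(-40536 + 16160) = (-14 + (-38 + 41*207))/(-40536 + 16160) = (-14 + (-38 + 8487))/(-24376) = (-14 + 8449)*(-1/24376) = 8435*(-1/24376) = -8435/24376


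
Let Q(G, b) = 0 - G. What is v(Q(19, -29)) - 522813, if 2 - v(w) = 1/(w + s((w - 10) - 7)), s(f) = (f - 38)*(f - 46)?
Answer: -3162483740/6049 ≈ -5.2281e+5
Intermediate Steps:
Q(G, b) = -G
s(f) = (-46 + f)*(-38 + f) (s(f) = (-38 + f)*(-46 + f) = (-46 + f)*(-38 + f))
v(w) = 2 - 1/(3176 + (-17 + w)**2 - 83*w) (v(w) = 2 - 1/(w + (1748 + ((w - 10) - 7)**2 - 84*((w - 10) - 7))) = 2 - 1/(w + (1748 + ((-10 + w) - 7)**2 - 84*((-10 + w) - 7))) = 2 - 1/(w + (1748 + (-17 + w)**2 - 84*(-17 + w))) = 2 - 1/(w + (1748 + (-17 + w)**2 + (1428 - 84*w))) = 2 - 1/(w + (3176 + (-17 + w)**2 - 84*w)) = 2 - 1/(3176 + (-17 + w)**2 - 83*w))
v(Q(19, -29)) - 522813 = (6929 - (-234)*19 + 2*(-1*19)**2)/(3465 + (-1*19)**2 - (-117)*19) - 522813 = (6929 - 234*(-19) + 2*(-19)**2)/(3465 + (-19)**2 - 117*(-19)) - 522813 = (6929 + 4446 + 2*361)/(3465 + 361 + 2223) - 522813 = (6929 + 4446 + 722)/6049 - 522813 = (1/6049)*12097 - 522813 = 12097/6049 - 522813 = -3162483740/6049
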